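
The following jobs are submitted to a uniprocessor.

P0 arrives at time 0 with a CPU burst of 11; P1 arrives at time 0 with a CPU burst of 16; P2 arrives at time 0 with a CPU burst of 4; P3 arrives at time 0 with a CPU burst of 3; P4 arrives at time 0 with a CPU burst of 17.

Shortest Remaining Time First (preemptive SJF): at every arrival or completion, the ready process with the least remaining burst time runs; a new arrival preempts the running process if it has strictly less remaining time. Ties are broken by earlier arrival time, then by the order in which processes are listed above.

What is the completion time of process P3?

3

Gantt: | P3 0-3 | P2 3-7 | P0 7-18 | P1 18-34 | P4 34-51 |
Completion: P0=18  P1=34  P2=7  P3=3  P4=51
Turnaround (C−A): P0=18  P1=34  P2=7  P3=3  P4=51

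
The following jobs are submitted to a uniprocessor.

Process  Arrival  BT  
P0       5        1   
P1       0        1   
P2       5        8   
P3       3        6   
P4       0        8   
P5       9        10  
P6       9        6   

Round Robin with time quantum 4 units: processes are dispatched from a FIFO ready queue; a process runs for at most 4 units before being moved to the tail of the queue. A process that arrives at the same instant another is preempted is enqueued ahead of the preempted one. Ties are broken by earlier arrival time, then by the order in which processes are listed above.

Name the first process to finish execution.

Schedule: | P1 0-1 | P4 1-5 | P3 5-9 | P0 9-10 | P2 10-14 | P4 14-18 | P5 18-22 | P6 22-26 | P3 26-28 | P2 28-32 | P5 32-36 | P6 36-38 | P5 38-40 |
Completion: P0=10  P1=1  P2=32  P3=28  P4=18  P5=40  P6=38
Turnaround (C−A): P0=5  P1=1  P2=27  P3=25  P4=18  P5=31  P6=29
Finish order: P1 → P0 → P4 → P3 → P2 → P6 → P5

P1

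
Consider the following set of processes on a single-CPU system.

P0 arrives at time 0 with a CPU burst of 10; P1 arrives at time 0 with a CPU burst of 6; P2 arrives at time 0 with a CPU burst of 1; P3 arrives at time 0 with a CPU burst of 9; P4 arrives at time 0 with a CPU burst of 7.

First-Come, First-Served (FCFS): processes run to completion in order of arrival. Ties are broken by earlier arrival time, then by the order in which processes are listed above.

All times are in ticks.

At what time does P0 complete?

10

Schedule: | P0 0-10 | P1 10-16 | P2 16-17 | P3 17-26 | P4 26-33 |
Completion: P0=10  P1=16  P2=17  P3=26  P4=33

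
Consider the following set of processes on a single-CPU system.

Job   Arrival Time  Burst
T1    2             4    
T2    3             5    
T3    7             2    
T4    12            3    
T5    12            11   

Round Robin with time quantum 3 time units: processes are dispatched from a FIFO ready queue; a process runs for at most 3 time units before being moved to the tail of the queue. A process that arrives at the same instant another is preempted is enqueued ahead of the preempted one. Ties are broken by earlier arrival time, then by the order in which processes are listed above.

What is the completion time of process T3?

Schedule: | idle 0-2 | T1 2-5 | T2 5-8 | T1 8-9 | T3 9-11 | T2 11-13 | T4 13-16 | T5 16-27 |
Completion: T1=9  T2=13  T3=11  T4=16  T5=27
Turnaround (C−A): T1=7  T2=10  T3=4  T4=4  T5=15

11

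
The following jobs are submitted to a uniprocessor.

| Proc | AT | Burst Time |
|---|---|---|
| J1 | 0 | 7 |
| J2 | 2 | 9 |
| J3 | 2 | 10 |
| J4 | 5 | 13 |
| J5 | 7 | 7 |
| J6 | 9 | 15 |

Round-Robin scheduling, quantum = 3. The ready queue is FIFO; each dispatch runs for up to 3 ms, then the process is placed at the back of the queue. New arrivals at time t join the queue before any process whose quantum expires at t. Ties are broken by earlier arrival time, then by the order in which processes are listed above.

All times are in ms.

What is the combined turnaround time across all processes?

Gantt: | J1 0-3 | J2 3-6 | J3 6-9 | J1 9-12 | J4 12-15 | J2 15-18 | J5 18-21 | J6 21-24 | J3 24-27 | J1 27-28 | J4 28-31 | J2 31-34 | J5 34-37 | J6 37-40 | J3 40-43 | J4 43-46 | J5 46-47 | J6 47-50 | J3 50-51 | J4 51-54 | J6 54-57 | J4 57-58 | J6 58-61 |
Completion: J1=28  J2=34  J3=51  J4=58  J5=47  J6=61
Turnaround (C−A): J1=28  J2=32  J3=49  J4=53  J5=40  J6=52
Turnaround = completion − arrival: J1=28, J2=32, J3=49, J4=53, J5=40, J6=52
Total turnaround = 28 + 32 + 49 + 53 + 40 + 52 = 254

254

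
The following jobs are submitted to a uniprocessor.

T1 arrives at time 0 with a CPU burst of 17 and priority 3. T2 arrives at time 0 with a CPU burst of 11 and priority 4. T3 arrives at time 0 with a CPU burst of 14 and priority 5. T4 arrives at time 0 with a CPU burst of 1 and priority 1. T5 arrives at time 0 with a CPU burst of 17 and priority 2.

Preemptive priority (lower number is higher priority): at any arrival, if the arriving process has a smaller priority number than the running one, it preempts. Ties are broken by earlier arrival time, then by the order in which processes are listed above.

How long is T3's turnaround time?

Schedule: | T4 0-1 | T5 1-18 | T1 18-35 | T2 35-46 | T3 46-60 |
Completion: T1=35  T2=46  T3=60  T4=1  T5=18
Turnaround(T3) = completion − arrival = 60 − 0 = 60

60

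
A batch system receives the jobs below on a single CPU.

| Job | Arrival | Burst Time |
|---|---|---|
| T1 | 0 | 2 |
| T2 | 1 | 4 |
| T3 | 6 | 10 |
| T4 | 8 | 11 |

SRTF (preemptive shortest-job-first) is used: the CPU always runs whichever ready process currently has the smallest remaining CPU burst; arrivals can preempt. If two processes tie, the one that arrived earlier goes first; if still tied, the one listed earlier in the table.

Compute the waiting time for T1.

Timeline: | T1 0-2 | T2 2-6 | T3 6-16 | T4 16-27 |
Completion: T1=2  T2=6  T3=16  T4=27
Waiting(T1) = turnaround − burst = 2 − 2 = 0

0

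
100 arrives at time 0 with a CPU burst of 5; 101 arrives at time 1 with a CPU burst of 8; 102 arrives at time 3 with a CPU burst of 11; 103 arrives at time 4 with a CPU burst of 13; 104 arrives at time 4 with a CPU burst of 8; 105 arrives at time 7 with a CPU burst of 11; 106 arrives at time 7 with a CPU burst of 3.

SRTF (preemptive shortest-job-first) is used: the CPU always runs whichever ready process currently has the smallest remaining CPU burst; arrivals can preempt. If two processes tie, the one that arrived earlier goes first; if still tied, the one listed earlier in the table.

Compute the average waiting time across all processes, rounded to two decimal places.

Gantt: | 100 0-5 | 101 5-7 | 106 7-10 | 101 10-16 | 104 16-24 | 102 24-35 | 105 35-46 | 103 46-59 |
Completion: 100=5  101=16  102=35  103=59  104=24  105=46  106=10
Turnaround (C−A): 100=5  101=15  102=32  103=55  104=20  105=39  106=3
Waiting times: 100=0, 101=7, 102=21, 103=42, 104=12, 105=28, 106=0
Average waiting = (0+7+21+42+12+28+0) / 7 = 110/7 = 15.71

15.71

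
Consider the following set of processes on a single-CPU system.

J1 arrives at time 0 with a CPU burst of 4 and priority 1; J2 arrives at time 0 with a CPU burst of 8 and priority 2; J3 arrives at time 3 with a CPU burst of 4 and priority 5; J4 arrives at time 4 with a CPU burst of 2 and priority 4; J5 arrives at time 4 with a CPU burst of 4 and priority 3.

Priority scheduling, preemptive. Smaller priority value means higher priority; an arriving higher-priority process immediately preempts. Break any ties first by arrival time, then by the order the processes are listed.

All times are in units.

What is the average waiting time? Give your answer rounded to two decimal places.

7.80

Timeline: | J1 0-4 | J2 4-12 | J5 12-16 | J4 16-18 | J3 18-22 |
Completion: J1=4  J2=12  J3=22  J4=18  J5=16
Turnaround (C−A): J1=4  J2=12  J3=19  J4=14  J5=12
Waiting times: J1=0, J2=4, J3=15, J4=12, J5=8
Average waiting = (0+4+15+12+8) / 5 = 39/5 = 7.80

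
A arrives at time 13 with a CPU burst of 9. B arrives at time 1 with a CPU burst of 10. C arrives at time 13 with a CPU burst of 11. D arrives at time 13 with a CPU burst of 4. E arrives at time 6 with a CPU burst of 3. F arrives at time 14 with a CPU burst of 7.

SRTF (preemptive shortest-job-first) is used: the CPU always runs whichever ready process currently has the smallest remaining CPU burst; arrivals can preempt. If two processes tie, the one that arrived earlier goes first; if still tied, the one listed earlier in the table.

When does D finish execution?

18

Gantt: | idle 0-1 | B 1-6 | E 6-9 | B 9-14 | D 14-18 | F 18-25 | A 25-34 | C 34-45 |
Completion: A=34  B=14  C=45  D=18  E=9  F=25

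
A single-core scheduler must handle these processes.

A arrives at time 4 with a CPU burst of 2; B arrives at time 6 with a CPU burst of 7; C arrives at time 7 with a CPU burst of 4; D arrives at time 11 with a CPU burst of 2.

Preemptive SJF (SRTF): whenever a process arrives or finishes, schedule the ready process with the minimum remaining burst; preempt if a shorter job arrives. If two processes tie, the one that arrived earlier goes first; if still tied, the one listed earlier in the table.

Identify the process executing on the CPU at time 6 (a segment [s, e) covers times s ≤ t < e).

Timeline: | idle 0-4 | A 4-6 | B 6-7 | C 7-11 | D 11-13 | B 13-19 |
Completion: A=6  B=19  C=11  D=13
Turnaround (C−A): A=2  B=13  C=4  D=2

B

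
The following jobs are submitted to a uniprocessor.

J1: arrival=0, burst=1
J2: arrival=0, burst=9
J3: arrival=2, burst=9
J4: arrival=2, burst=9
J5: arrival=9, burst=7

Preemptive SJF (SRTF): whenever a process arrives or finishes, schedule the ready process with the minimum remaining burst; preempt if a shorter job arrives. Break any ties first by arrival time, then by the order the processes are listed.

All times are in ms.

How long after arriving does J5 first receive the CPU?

1

Gantt: | J1 0-1 | J2 1-10 | J5 10-17 | J3 17-26 | J4 26-35 |
Completion: J1=1  J2=10  J3=26  J4=35  J5=17
Response(J5) = first start − arrival = 10 − 9 = 1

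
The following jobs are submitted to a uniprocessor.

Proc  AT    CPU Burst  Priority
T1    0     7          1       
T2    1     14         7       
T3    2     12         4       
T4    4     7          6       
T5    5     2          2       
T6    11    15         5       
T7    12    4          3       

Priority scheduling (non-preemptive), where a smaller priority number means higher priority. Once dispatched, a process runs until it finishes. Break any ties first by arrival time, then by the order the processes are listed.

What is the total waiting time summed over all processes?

114

Gantt: | T1 0-7 | T5 7-9 | T3 9-21 | T7 21-25 | T6 25-40 | T4 40-47 | T2 47-61 |
Completion: T1=7  T2=61  T3=21  T4=47  T5=9  T6=40  T7=25
Waiting = turnaround − burst: T1=0, T2=46, T3=7, T4=36, T5=2, T6=14, T7=9
Total waiting = 0 + 46 + 7 + 36 + 2 + 14 + 9 = 114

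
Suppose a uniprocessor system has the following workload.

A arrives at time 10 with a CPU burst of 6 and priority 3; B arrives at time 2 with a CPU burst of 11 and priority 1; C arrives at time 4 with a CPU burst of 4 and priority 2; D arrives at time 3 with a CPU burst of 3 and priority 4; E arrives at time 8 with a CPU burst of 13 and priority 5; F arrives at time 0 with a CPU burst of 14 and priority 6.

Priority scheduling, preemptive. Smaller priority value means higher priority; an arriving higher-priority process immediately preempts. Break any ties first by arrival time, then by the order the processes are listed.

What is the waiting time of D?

20

Timeline: | F 0-2 | B 2-13 | C 13-17 | A 17-23 | D 23-26 | E 26-39 | F 39-51 |
Completion: A=23  B=13  C=17  D=26  E=39  F=51
Turnaround (C−A): A=13  B=11  C=13  D=23  E=31  F=51
Waiting(D) = turnaround − burst = 23 − 3 = 20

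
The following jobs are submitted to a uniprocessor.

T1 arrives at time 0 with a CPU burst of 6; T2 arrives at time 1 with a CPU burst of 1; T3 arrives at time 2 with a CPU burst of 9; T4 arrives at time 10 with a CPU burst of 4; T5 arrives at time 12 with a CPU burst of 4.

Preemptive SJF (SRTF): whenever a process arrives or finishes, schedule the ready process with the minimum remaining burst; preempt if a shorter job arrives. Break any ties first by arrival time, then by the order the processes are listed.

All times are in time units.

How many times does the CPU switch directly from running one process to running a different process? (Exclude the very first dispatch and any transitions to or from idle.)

6

Schedule: | T1 0-1 | T2 1-2 | T1 2-7 | T3 7-10 | T4 10-14 | T5 14-18 | T3 18-24 |
Completion: T1=7  T2=2  T3=24  T4=14  T5=18
Turnaround (C−A): T1=7  T2=1  T3=22  T4=4  T5=6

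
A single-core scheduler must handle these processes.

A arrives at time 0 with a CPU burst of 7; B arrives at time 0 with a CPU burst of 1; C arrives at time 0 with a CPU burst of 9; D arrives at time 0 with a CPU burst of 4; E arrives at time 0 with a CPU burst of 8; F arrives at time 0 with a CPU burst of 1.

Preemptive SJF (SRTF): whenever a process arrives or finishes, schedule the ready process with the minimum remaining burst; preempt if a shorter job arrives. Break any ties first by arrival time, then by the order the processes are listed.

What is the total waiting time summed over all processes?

43

Schedule: | B 0-1 | F 1-2 | D 2-6 | A 6-13 | E 13-21 | C 21-30 |
Completion: A=13  B=1  C=30  D=6  E=21  F=2
Waiting = turnaround − burst: A=6, B=0, C=21, D=2, E=13, F=1
Total waiting = 6 + 0 + 21 + 2 + 13 + 1 = 43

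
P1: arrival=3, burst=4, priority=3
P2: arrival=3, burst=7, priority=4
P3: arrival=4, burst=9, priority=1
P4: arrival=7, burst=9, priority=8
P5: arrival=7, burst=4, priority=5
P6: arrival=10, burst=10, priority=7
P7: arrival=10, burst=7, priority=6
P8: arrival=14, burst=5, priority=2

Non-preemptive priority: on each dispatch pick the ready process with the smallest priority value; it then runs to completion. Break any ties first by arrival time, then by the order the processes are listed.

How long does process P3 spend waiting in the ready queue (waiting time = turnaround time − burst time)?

Gantt: | idle 0-3 | P1 3-7 | P3 7-16 | P8 16-21 | P2 21-28 | P5 28-32 | P7 32-39 | P6 39-49 | P4 49-58 |
Completion: P1=7  P2=28  P3=16  P4=58  P5=32  P6=49  P7=39  P8=21
Waiting(P3) = turnaround − burst = 12 − 9 = 3

3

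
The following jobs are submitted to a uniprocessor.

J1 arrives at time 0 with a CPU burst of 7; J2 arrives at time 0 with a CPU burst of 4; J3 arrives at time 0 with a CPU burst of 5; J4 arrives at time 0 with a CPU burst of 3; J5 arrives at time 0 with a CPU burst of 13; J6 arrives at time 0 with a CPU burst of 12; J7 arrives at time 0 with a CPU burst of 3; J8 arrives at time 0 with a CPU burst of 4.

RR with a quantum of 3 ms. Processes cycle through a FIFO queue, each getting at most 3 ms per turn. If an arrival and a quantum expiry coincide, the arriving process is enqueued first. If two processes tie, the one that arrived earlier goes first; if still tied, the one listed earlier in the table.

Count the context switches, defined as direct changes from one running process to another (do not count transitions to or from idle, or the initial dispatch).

Gantt: | J1 0-3 | J2 3-6 | J3 6-9 | J4 9-12 | J5 12-15 | J6 15-18 | J7 18-21 | J8 21-24 | J1 24-27 | J2 27-28 | J3 28-30 | J5 30-33 | J6 33-36 | J8 36-37 | J1 37-38 | J5 38-41 | J6 41-44 | J5 44-47 | J6 47-50 | J5 50-51 |
Completion: J1=38  J2=28  J3=30  J4=12  J5=51  J6=50  J7=21  J8=37

19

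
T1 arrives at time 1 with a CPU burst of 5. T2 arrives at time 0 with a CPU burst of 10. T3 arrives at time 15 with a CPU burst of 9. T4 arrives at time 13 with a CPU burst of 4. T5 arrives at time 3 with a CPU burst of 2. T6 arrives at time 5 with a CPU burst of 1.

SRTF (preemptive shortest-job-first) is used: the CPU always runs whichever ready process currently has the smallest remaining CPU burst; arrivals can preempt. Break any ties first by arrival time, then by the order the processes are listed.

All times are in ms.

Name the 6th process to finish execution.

Schedule: | T2 0-1 | T1 1-3 | T5 3-5 | T6 5-6 | T1 6-9 | T2 9-13 | T4 13-17 | T2 17-22 | T3 22-31 |
Completion: T1=9  T2=22  T3=31  T4=17  T5=5  T6=6
Turnaround (C−A): T1=8  T2=22  T3=16  T4=4  T5=2  T6=1
Finish order: T5 → T6 → T1 → T4 → T2 → T3

T3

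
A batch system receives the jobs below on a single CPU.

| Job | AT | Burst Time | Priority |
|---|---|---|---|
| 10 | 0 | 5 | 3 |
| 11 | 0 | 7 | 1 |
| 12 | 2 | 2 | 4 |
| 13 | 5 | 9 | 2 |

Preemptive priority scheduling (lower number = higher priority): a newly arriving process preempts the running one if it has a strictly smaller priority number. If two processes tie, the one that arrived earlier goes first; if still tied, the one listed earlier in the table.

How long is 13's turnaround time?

Timeline: | 11 0-7 | 13 7-16 | 10 16-21 | 12 21-23 |
Completion: 10=21  11=7  12=23  13=16
Turnaround(13) = completion − arrival = 16 − 5 = 11

11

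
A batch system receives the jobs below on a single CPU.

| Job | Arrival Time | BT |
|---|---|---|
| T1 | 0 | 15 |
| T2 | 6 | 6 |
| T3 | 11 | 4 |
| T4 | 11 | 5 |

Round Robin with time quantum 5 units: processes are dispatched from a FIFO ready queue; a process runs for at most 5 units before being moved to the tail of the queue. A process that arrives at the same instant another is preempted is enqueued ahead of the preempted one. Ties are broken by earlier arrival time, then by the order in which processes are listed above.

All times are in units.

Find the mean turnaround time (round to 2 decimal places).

18.75

Schedule: | T1 0-10 | T2 10-15 | T1 15-20 | T3 20-24 | T4 24-29 | T2 29-30 |
Completion: T1=20  T2=30  T3=24  T4=29
Turnaround (C−A): T1=20  T2=24  T3=13  T4=18
Turnaround times: T1=20, T2=24, T3=13, T4=18
Average turnaround = (20+24+13+18) / 4 = 75/4 = 18.75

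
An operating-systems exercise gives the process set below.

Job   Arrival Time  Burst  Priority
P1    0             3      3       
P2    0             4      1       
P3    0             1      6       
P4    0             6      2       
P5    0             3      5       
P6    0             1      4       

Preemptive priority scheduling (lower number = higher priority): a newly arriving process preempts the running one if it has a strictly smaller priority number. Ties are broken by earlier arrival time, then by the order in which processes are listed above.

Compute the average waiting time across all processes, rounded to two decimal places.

Timeline: | P2 0-4 | P4 4-10 | P1 10-13 | P6 13-14 | P5 14-17 | P3 17-18 |
Completion: P1=13  P2=4  P3=18  P4=10  P5=17  P6=14
Waiting times: P1=10, P2=0, P3=17, P4=4, P5=14, P6=13
Average waiting = (10+0+17+4+14+13) / 6 = 58/6 = 9.67

9.67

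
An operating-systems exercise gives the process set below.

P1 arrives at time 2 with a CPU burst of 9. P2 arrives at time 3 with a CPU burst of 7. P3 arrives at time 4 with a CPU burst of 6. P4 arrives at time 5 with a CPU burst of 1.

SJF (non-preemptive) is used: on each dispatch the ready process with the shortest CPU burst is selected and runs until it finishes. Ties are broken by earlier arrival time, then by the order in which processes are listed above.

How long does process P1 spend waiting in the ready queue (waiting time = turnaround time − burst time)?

0

Timeline: | idle 0-2 | P1 2-11 | P4 11-12 | P3 12-18 | P2 18-25 |
Completion: P1=11  P2=25  P3=18  P4=12
Waiting(P1) = turnaround − burst = 9 − 9 = 0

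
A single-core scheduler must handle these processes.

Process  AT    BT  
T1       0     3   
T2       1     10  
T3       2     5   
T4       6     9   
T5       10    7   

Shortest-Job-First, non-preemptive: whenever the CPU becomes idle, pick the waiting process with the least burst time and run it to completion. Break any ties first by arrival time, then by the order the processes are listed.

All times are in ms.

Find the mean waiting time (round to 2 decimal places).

6.60

Schedule: | T1 0-3 | T3 3-8 | T4 8-17 | T5 17-24 | T2 24-34 |
Completion: T1=3  T2=34  T3=8  T4=17  T5=24
Waiting times: T1=0, T2=23, T3=1, T4=2, T5=7
Average waiting = (0+23+1+2+7) / 5 = 33/5 = 6.60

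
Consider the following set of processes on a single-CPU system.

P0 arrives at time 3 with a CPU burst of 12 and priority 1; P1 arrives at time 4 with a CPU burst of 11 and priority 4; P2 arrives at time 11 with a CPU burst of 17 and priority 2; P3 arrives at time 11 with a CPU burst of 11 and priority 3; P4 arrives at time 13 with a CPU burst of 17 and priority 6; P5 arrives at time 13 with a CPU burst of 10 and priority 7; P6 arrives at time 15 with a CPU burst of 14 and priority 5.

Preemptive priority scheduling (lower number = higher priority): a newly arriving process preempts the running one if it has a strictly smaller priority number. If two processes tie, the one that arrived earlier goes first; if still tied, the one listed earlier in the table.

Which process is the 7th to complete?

P5

Timeline: | idle 0-3 | P0 3-15 | P2 15-32 | P3 32-43 | P1 43-54 | P6 54-68 | P4 68-85 | P5 85-95 |
Completion: P0=15  P1=54  P2=32  P3=43  P4=85  P5=95  P6=68
Finish order: P0 → P2 → P3 → P1 → P6 → P4 → P5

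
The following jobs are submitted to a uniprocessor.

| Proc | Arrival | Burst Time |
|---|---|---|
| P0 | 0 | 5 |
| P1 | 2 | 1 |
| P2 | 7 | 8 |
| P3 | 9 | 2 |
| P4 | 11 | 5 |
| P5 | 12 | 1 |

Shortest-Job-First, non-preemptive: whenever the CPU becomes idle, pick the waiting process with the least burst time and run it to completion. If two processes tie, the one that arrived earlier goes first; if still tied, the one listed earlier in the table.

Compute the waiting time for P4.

7

Gantt: | P0 0-5 | P1 5-6 | idle 6-7 | P2 7-15 | P5 15-16 | P3 16-18 | P4 18-23 |
Completion: P0=5  P1=6  P2=15  P3=18  P4=23  P5=16
Waiting(P4) = turnaround − burst = 12 − 5 = 7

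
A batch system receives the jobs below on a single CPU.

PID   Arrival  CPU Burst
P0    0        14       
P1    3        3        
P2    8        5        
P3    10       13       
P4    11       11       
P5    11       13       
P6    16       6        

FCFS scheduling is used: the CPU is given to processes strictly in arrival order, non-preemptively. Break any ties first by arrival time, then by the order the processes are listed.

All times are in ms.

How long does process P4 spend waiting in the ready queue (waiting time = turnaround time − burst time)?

Gantt: | P0 0-14 | P1 14-17 | P2 17-22 | P3 22-35 | P4 35-46 | P5 46-59 | P6 59-65 |
Completion: P0=14  P1=17  P2=22  P3=35  P4=46  P5=59  P6=65
Turnaround (C−A): P0=14  P1=14  P2=14  P3=25  P4=35  P5=48  P6=49
Waiting(P4) = turnaround − burst = 35 − 11 = 24

24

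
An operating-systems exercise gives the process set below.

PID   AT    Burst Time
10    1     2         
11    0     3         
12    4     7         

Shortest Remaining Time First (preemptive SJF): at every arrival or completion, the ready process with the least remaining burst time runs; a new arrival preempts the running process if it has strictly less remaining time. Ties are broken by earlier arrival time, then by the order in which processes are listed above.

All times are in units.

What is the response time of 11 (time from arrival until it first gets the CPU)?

Schedule: | 11 0-3 | 10 3-5 | 12 5-12 |
Completion: 10=5  11=3  12=12
Response(11) = first start − arrival = 0 − 0 = 0

0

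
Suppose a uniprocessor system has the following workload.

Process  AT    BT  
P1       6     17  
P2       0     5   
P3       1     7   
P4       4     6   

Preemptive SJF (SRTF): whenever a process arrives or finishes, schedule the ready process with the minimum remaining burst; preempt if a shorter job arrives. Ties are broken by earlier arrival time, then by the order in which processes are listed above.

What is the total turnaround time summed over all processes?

Gantt: | P2 0-5 | P4 5-11 | P3 11-18 | P1 18-35 |
Completion: P1=35  P2=5  P3=18  P4=11
Turnaround = completion − arrival: P1=29, P2=5, P3=17, P4=7
Total turnaround = 29 + 5 + 17 + 7 = 58

58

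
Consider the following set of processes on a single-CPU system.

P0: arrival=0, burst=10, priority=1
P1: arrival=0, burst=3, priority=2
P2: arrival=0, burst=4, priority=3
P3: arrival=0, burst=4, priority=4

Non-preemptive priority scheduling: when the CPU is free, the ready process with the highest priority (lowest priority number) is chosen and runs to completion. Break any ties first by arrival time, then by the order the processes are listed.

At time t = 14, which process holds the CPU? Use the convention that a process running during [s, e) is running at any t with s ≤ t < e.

Gantt: | P0 0-10 | P1 10-13 | P2 13-17 | P3 17-21 |
Completion: P0=10  P1=13  P2=17  P3=21
Turnaround (C−A): P0=10  P1=13  P2=17  P3=21

P2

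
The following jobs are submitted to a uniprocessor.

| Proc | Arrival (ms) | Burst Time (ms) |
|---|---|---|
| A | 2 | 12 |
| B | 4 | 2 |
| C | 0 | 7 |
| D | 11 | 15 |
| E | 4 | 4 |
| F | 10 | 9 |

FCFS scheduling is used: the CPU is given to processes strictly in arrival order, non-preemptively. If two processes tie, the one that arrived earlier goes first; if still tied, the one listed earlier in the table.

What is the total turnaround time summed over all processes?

Timeline: | C 0-7 | A 7-19 | B 19-21 | E 21-25 | F 25-34 | D 34-49 |
Completion: A=19  B=21  C=7  D=49  E=25  F=34
Turnaround (C−A): A=17  B=17  C=7  D=38  E=21  F=24
Turnaround = completion − arrival: A=17, B=17, C=7, D=38, E=21, F=24
Total turnaround = 17 + 17 + 7 + 38 + 21 + 24 = 124

124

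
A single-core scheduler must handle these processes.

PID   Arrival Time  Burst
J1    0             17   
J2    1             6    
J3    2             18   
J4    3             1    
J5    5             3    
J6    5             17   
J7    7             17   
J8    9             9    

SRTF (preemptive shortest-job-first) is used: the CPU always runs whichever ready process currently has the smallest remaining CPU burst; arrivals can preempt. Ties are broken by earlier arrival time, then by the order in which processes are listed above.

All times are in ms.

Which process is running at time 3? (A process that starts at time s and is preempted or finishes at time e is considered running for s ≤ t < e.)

J4

Gantt: | J1 0-1 | J2 1-3 | J4 3-4 | J2 4-8 | J5 8-11 | J8 11-20 | J1 20-36 | J6 36-53 | J7 53-70 | J3 70-88 |
Completion: J1=36  J2=8  J3=88  J4=4  J5=11  J6=53  J7=70  J8=20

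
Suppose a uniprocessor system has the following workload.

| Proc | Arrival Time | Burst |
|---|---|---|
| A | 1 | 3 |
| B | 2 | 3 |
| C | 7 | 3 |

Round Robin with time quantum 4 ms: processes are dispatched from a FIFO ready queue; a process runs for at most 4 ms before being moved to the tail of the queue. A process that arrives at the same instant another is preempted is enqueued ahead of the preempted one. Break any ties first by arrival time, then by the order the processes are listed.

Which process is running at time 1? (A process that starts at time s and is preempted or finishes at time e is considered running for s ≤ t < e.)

A

Timeline: | idle 0-1 | A 1-4 | B 4-7 | C 7-10 |
Completion: A=4  B=7  C=10
Turnaround (C−A): A=3  B=5  C=3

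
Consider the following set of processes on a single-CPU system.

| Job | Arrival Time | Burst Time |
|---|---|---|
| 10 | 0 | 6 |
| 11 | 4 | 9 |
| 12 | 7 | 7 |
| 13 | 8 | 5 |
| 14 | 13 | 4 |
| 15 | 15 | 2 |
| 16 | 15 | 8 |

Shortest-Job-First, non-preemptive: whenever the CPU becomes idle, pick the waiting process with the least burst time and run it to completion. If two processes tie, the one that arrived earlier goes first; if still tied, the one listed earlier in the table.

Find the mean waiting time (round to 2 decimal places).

Timeline: | 10 0-6 | 11 6-15 | 15 15-17 | 14 17-21 | 13 21-26 | 12 26-33 | 16 33-41 |
Completion: 10=6  11=15  12=33  13=26  14=21  15=17  16=41
Waiting times: 10=0, 11=2, 12=19, 13=13, 14=4, 15=0, 16=18
Average waiting = (0+2+19+13+4+0+18) / 7 = 56/7 = 8.00

8.00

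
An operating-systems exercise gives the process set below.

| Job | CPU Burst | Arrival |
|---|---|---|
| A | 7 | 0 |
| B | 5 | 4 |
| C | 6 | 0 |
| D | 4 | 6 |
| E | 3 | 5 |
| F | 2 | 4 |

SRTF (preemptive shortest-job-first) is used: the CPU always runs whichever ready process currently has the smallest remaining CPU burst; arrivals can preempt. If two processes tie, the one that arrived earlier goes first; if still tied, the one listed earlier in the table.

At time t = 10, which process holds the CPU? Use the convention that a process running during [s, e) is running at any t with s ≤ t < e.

E

Schedule: | C 0-6 | F 6-8 | E 8-11 | D 11-15 | B 15-20 | A 20-27 |
Completion: A=27  B=20  C=6  D=15  E=11  F=8
Turnaround (C−A): A=27  B=16  C=6  D=9  E=6  F=4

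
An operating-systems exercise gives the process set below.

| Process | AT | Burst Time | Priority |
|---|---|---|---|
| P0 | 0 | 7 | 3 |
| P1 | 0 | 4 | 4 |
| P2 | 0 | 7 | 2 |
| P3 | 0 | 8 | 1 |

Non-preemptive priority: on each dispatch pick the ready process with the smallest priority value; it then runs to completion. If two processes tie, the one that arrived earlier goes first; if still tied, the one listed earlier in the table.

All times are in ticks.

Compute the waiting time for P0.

15

Timeline: | P3 0-8 | P2 8-15 | P0 15-22 | P1 22-26 |
Completion: P0=22  P1=26  P2=15  P3=8
Waiting(P0) = turnaround − burst = 22 − 7 = 15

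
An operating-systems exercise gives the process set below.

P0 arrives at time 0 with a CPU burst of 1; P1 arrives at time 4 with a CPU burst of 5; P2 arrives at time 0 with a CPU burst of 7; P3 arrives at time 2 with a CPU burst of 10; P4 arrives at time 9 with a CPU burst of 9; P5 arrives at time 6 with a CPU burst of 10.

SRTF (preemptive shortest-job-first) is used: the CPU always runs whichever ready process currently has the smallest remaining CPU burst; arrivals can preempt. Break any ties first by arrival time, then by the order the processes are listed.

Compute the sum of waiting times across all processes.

55

Gantt: | P0 0-1 | P2 1-8 | P1 8-13 | P4 13-22 | P3 22-32 | P5 32-42 |
Completion: P0=1  P1=13  P2=8  P3=32  P4=22  P5=42
Turnaround (C−A): P0=1  P1=9  P2=8  P3=30  P4=13  P5=36
Waiting = turnaround − burst: P0=0, P1=4, P2=1, P3=20, P4=4, P5=26
Total waiting = 0 + 4 + 1 + 20 + 4 + 26 = 55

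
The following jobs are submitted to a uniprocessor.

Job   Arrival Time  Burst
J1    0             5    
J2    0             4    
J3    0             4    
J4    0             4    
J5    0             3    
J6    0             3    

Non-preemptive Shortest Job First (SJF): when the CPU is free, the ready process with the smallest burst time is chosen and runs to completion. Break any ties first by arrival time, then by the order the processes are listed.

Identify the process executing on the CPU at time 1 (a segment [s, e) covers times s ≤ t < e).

J5

Timeline: | J5 0-3 | J6 3-6 | J2 6-10 | J3 10-14 | J4 14-18 | J1 18-23 |
Completion: J1=23  J2=10  J3=14  J4=18  J5=3  J6=6
Turnaround (C−A): J1=23  J2=10  J3=14  J4=18  J5=3  J6=6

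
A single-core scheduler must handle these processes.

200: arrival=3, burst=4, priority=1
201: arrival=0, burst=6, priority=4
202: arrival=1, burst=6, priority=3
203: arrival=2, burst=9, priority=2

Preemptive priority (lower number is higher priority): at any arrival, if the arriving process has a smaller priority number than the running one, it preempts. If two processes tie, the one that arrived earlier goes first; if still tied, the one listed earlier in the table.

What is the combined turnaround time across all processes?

Timeline: | 201 0-1 | 202 1-2 | 203 2-3 | 200 3-7 | 203 7-15 | 202 15-20 | 201 20-25 |
Completion: 200=7  201=25  202=20  203=15
Turnaround (C−A): 200=4  201=25  202=19  203=13
Turnaround = completion − arrival: 200=4, 201=25, 202=19, 203=13
Total turnaround = 4 + 25 + 19 + 13 = 61

61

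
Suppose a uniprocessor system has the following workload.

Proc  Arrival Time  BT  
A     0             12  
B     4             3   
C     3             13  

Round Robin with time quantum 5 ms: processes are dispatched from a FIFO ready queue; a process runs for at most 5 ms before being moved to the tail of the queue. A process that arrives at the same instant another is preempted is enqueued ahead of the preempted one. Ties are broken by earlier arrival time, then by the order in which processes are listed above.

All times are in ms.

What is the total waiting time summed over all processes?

31

Gantt: | A 0-5 | C 5-10 | B 10-13 | A 13-18 | C 18-23 | A 23-25 | C 25-28 |
Completion: A=25  B=13  C=28
Turnaround (C−A): A=25  B=9  C=25
Waiting = turnaround − burst: A=13, B=6, C=12
Total waiting = 13 + 6 + 12 = 31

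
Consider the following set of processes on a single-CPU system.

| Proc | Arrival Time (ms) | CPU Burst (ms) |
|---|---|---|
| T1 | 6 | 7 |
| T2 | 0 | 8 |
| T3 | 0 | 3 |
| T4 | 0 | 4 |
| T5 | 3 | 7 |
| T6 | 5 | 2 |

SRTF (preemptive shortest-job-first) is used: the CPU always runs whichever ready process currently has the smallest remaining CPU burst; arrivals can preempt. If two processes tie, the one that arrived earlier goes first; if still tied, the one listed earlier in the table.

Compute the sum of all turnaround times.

Gantt: | T3 0-3 | T4 3-7 | T6 7-9 | T5 9-16 | T1 16-23 | T2 23-31 |
Completion: T1=23  T2=31  T3=3  T4=7  T5=16  T6=9
Turnaround (C−A): T1=17  T2=31  T3=3  T4=7  T5=13  T6=4
Turnaround = completion − arrival: T1=17, T2=31, T3=3, T4=7, T5=13, T6=4
Total turnaround = 17 + 31 + 3 + 7 + 13 + 4 = 75

75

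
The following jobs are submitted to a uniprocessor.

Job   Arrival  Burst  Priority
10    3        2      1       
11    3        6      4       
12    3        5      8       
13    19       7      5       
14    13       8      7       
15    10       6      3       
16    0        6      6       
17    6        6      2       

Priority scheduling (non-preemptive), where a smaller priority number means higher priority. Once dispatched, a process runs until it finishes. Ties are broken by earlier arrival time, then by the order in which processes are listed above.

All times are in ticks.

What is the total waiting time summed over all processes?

91

Gantt: | 16 0-6 | 10 6-8 | 17 8-14 | 15 14-20 | 11 20-26 | 13 26-33 | 14 33-41 | 12 41-46 |
Completion: 10=8  11=26  12=46  13=33  14=41  15=20  16=6  17=14
Turnaround (C−A): 10=5  11=23  12=43  13=14  14=28  15=10  16=6  17=8
Waiting = turnaround − burst: 10=3, 11=17, 12=38, 13=7, 14=20, 15=4, 16=0, 17=2
Total waiting = 3 + 17 + 38 + 7 + 20 + 4 + 0 + 2 = 91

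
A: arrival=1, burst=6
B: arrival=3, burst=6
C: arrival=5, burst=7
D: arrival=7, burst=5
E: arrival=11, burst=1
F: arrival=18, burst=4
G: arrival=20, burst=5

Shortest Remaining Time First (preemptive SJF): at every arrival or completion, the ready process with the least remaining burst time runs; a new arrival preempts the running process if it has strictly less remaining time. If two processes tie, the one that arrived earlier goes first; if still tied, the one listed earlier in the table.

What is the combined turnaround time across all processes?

Schedule: | idle 0-1 | A 1-7 | D 7-12 | E 12-13 | B 13-19 | F 19-23 | G 23-28 | C 28-35 |
Completion: A=7  B=19  C=35  D=12  E=13  F=23  G=28
Turnaround (C−A): A=6  B=16  C=30  D=5  E=2  F=5  G=8
Turnaround = completion − arrival: A=6, B=16, C=30, D=5, E=2, F=5, G=8
Total turnaround = 6 + 16 + 30 + 5 + 2 + 5 + 8 = 72

72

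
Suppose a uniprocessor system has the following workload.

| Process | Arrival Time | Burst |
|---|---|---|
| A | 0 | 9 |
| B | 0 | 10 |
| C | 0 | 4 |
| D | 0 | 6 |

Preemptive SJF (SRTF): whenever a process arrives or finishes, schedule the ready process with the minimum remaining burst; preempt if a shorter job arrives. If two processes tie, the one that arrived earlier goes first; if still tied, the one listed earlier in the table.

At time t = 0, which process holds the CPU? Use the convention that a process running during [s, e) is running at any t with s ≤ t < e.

C

Schedule: | C 0-4 | D 4-10 | A 10-19 | B 19-29 |
Completion: A=19  B=29  C=4  D=10
Turnaround (C−A): A=19  B=29  C=4  D=10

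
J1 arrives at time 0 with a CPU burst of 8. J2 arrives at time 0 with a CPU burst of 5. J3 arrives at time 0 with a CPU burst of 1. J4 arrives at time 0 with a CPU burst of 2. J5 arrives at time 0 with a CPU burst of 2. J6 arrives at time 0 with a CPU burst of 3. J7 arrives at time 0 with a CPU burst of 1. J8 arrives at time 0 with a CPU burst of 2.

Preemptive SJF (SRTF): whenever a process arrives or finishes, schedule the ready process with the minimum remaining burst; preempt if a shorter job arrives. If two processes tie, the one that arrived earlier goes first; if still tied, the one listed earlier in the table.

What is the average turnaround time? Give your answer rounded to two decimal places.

Schedule: | J3 0-1 | J7 1-2 | J4 2-4 | J5 4-6 | J8 6-8 | J6 8-11 | J2 11-16 | J1 16-24 |
Completion: J1=24  J2=16  J3=1  J4=4  J5=6  J6=11  J7=2  J8=8
Turnaround times: J1=24, J2=16, J3=1, J4=4, J5=6, J6=11, J7=2, J8=8
Average turnaround = (24+16+1+4+6+11+2+8) / 8 = 72/8 = 9.00

9.00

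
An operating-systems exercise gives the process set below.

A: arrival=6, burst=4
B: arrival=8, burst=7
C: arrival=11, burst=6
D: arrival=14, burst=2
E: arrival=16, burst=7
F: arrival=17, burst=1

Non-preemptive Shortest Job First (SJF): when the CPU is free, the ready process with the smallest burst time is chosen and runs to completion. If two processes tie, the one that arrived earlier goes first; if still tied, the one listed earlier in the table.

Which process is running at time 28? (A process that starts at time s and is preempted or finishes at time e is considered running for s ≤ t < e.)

E

Timeline: | idle 0-6 | A 6-10 | B 10-17 | F 17-18 | D 18-20 | C 20-26 | E 26-33 |
Completion: A=10  B=17  C=26  D=20  E=33  F=18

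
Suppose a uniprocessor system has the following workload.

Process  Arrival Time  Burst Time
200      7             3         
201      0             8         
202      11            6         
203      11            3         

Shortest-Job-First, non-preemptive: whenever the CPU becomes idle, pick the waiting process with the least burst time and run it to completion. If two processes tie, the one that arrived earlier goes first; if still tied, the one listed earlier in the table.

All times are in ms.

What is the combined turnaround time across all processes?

Gantt: | 201 0-8 | 200 8-11 | 203 11-14 | 202 14-20 |
Completion: 200=11  201=8  202=20  203=14
Turnaround = completion − arrival: 200=4, 201=8, 202=9, 203=3
Total turnaround = 4 + 8 + 9 + 3 = 24

24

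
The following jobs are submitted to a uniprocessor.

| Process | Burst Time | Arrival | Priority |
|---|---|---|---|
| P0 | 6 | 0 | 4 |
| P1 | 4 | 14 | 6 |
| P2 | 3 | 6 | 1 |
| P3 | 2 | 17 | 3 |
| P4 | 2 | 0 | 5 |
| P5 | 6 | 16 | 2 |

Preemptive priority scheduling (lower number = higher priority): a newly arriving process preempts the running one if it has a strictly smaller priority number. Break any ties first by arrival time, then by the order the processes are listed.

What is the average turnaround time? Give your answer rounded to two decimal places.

7.50

Gantt: | P0 0-6 | P2 6-9 | P4 9-11 | idle 11-14 | P1 14-16 | P5 16-22 | P3 22-24 | P1 24-26 |
Completion: P0=6  P1=26  P2=9  P3=24  P4=11  P5=22
Turnaround (C−A): P0=6  P1=12  P2=3  P3=7  P4=11  P5=6
Turnaround times: P0=6, P1=12, P2=3, P3=7, P4=11, P5=6
Average turnaround = (6+12+3+7+11+6) / 6 = 45/6 = 7.50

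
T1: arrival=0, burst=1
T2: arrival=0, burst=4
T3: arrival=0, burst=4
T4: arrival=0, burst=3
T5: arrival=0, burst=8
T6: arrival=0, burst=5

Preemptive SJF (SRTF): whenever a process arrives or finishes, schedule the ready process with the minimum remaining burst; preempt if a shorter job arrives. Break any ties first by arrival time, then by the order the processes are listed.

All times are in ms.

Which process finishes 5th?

T6

Schedule: | T1 0-1 | T4 1-4 | T2 4-8 | T3 8-12 | T6 12-17 | T5 17-25 |
Completion: T1=1  T2=8  T3=12  T4=4  T5=25  T6=17
Finish order: T1 → T4 → T2 → T3 → T6 → T5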